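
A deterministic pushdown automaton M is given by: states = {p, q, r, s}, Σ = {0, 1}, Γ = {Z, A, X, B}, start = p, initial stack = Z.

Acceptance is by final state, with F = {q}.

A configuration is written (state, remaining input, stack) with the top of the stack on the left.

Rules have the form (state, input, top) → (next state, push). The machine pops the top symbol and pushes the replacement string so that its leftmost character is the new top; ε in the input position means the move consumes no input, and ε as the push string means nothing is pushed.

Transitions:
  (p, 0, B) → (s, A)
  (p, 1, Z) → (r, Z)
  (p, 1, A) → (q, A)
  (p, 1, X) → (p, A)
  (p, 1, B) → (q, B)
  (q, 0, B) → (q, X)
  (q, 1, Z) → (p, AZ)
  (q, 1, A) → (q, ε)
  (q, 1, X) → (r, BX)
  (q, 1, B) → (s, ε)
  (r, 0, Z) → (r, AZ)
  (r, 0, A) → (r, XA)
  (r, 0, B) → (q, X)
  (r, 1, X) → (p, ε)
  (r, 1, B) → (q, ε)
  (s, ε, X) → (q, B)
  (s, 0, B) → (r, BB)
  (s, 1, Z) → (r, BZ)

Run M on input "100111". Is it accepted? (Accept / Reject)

(p, 100111, Z)
  read 1, top Z: go to r, push Z → (r, 00111, Z)
  read 0, top Z: go to r, push AZ → (r, 0111, AZ)
  read 0, top A: go to r, push XA → (r, 111, XAZ)
  read 1, top X: go to p, push ε → (p, 11, AZ)
  read 1, top A: go to q, push A → (q, 1, AZ)
  read 1, top A: go to q, push ε → (q, ε, Z)
All input consumed; state q ∈ F.

Accept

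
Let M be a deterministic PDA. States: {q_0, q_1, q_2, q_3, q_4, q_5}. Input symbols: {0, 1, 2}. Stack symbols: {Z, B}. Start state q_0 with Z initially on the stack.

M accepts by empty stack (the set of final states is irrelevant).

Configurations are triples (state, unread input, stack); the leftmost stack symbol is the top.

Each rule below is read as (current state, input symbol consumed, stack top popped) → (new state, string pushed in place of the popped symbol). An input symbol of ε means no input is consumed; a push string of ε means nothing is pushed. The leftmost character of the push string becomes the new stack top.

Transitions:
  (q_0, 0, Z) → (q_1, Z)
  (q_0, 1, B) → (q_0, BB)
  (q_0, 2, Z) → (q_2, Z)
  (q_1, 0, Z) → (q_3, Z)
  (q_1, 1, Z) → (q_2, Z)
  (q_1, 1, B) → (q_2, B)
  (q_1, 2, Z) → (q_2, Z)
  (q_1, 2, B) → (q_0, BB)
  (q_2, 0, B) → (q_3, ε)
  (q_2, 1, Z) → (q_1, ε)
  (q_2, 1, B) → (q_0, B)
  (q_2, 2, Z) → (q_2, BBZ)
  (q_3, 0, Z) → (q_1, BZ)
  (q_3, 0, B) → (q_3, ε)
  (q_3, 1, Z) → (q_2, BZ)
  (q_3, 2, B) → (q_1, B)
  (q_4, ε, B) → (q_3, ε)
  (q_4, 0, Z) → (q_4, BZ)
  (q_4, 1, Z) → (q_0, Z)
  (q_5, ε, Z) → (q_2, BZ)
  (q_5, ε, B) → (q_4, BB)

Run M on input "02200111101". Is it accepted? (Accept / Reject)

(q_0, 02200111101, Z)
  read 0, top Z: go to q_1, push Z → (q_1, 2200111101, Z)
  read 2, top Z: go to q_2, push Z → (q_2, 200111101, Z)
  read 2, top Z: go to q_2, push BBZ → (q_2, 00111101, BBZ)
  read 0, top B: go to q_3, push ε → (q_3, 0111101, BZ)
  read 0, top B: go to q_3, push ε → (q_3, 111101, Z)
  read 1, top Z: go to q_2, push BZ → (q_2, 11101, BZ)
  read 1, top B: go to q_0, push B → (q_0, 1101, BZ)
  read 1, top B: go to q_0, push BB → (q_0, 101, BBZ)
  read 1, top B: go to q_0, push BB → (q_0, 01, BBBZ)
No transition applies at (q_0, 01, BBBZ); input not fully consumed.

Reject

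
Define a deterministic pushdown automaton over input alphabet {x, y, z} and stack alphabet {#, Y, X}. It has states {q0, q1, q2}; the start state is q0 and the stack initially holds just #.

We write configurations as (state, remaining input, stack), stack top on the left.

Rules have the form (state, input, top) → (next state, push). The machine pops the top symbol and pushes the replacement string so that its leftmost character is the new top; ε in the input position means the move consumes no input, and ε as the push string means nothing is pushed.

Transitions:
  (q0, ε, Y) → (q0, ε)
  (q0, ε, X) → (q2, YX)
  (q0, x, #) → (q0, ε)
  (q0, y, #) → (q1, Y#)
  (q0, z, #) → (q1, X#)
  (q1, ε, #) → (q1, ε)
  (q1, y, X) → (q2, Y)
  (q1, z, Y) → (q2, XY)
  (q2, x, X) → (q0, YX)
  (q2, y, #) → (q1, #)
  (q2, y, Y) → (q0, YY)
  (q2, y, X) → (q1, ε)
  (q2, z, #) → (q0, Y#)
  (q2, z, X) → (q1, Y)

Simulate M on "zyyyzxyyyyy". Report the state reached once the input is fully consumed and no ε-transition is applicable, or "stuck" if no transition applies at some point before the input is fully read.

q2

(q0, zyyyzxyyyyy, #)
  read z, top #: go to q1, push X# → (q1, yyyzxyyyyy, X#)
  read y, top X: go to q2, push Y → (q2, yyzxyyyyy, Y#)
  read y, top Y: go to q0, push YY → (q0, yzxyyyyy, YY#)
  ε-move, top Y: go to q0, push ε → (q0, yzxyyyyy, Y#)
  ε-move, top Y: go to q0, push ε → (q0, yzxyyyyy, #)
  read y, top #: go to q1, push Y# → (q1, zxyyyyy, Y#)
  read z, top Y: go to q2, push XY → (q2, xyyyyy, XY#)
  read x, top X: go to q0, push YX → (q0, yyyyy, YXY#)
  ε-move, top Y: go to q0, push ε → (q0, yyyyy, XY#)
  ε-move, top X: go to q2, push YX → (q2, yyyyy, YXY#)
  read y, top Y: go to q0, push YY → (q0, yyyy, YYXY#)
  ε-move, top Y: go to q0, push ε → (q0, yyyy, YXY#)
  ε-move, top Y: go to q0, push ε → (q0, yyyy, XY#)
  ε-move, top X: go to q2, push YX → (q2, yyyy, YXY#)
  read y, top Y: go to q0, push YY → (q0, yyy, YYXY#)
  ε-move, top Y: go to q0, push ε → (q0, yyy, YXY#)
  ε-move, top Y: go to q0, push ε → (q0, yyy, XY#)
  ε-move, top X: go to q2, push YX → (q2, yyy, YXY#)
  read y, top Y: go to q0, push YY → (q0, yy, YYXY#)
  ε-move, top Y: go to q0, push ε → (q0, yy, YXY#)
  ε-move, top Y: go to q0, push ε → (q0, yy, XY#)
  ε-move, top X: go to q2, push YX → (q2, yy, YXY#)
  read y, top Y: go to q0, push YY → (q0, y, YYXY#)
  ε-move, top Y: go to q0, push ε → (q0, y, YXY#)
  ε-move, top Y: go to q0, push ε → (q0, y, XY#)
  ε-move, top X: go to q2, push YX → (q2, y, YXY#)
  read y, top Y: go to q0, push YY → (q0, ε, YYXY#)
  ε-move, top Y: go to q0, push ε → (q0, ε, YXY#)
  ε-move, top Y: go to q0, push ε → (q0, ε, XY#)
  ε-move, top X: go to q2, push YX → (q2, ε, YXY#)
All input consumed; M is in state q2.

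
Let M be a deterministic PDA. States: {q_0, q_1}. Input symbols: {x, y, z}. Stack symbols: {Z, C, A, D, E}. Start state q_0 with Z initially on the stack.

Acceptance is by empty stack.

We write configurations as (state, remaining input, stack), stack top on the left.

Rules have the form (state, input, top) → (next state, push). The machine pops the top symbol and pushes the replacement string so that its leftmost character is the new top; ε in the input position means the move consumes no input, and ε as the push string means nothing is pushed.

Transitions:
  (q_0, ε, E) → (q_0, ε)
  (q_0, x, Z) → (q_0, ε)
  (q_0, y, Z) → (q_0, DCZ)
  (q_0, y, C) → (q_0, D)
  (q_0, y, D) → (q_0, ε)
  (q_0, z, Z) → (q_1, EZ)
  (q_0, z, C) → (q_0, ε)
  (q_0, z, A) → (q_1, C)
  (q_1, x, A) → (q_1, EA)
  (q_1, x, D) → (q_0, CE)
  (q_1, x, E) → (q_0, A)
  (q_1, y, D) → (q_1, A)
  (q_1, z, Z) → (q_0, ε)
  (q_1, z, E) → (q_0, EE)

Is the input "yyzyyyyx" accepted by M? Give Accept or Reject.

(q_0, yyzyyyyx, Z)
  read y, top Z: go to q_0, push DCZ → (q_0, yzyyyyx, DCZ)
  read y, top D: go to q_0, push ε → (q_0, zyyyyx, CZ)
  read z, top C: go to q_0, push ε → (q_0, yyyyx, Z)
  read y, top Z: go to q_0, push DCZ → (q_0, yyyx, DCZ)
  read y, top D: go to q_0, push ε → (q_0, yyx, CZ)
  read y, top C: go to q_0, push D → (q_0, yx, DZ)
  read y, top D: go to q_0, push ε → (q_0, x, Z)
  read x, top Z: go to q_0, push ε → (q_0, ε, ε)
All input consumed and the stack is empty.

Accept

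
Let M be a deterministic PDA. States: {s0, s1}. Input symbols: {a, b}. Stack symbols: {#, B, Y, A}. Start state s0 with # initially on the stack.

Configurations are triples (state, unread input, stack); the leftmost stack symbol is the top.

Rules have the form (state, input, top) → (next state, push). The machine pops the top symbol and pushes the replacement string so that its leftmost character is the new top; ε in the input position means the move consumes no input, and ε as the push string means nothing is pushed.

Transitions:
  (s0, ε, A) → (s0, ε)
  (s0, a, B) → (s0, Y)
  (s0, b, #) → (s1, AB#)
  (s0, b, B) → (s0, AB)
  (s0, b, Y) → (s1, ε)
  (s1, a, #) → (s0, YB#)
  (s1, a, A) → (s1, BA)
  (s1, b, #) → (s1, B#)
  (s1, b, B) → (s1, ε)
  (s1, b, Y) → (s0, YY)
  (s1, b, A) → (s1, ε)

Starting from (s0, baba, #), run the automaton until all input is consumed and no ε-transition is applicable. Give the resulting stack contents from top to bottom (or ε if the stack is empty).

(s0, baba, #)
  read b, top #: go to s1, push AB# → (s1, aba, AB#)
  read a, top A: go to s1, push BA → (s1, ba, BAB#)
  read b, top B: go to s1, push ε → (s1, a, AB#)
  read a, top A: go to s1, push BA → (s1, ε, BAB#)
All input consumed in state s1 with stack BAB#.

BAB#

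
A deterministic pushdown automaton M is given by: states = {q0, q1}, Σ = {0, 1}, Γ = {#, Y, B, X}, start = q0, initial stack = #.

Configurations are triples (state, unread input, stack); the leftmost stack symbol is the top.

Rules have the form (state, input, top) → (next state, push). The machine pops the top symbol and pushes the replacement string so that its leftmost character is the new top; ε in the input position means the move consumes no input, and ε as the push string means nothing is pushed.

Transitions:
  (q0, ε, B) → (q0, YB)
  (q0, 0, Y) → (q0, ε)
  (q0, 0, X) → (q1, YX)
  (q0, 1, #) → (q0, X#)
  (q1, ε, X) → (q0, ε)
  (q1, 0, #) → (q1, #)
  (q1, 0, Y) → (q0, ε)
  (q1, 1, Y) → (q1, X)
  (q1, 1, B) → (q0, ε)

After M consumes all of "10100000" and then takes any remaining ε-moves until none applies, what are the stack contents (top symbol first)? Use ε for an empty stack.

YX#

(q0, 10100000, #)
  read 1, top #: go to q0, push X# → (q0, 0100000, X#)
  read 0, top X: go to q1, push YX → (q1, 100000, YX#)
  read 1, top Y: go to q1, push X → (q1, 00000, XX#)
  ε-move, top X: go to q0, push ε → (q0, 00000, X#)
  read 0, top X: go to q1, push YX → (q1, 0000, YX#)
  read 0, top Y: go to q0, push ε → (q0, 000, X#)
  read 0, top X: go to q1, push YX → (q1, 00, YX#)
  read 0, top Y: go to q0, push ε → (q0, 0, X#)
  read 0, top X: go to q1, push YX → (q1, ε, YX#)
All input consumed in state q1 with stack YX#.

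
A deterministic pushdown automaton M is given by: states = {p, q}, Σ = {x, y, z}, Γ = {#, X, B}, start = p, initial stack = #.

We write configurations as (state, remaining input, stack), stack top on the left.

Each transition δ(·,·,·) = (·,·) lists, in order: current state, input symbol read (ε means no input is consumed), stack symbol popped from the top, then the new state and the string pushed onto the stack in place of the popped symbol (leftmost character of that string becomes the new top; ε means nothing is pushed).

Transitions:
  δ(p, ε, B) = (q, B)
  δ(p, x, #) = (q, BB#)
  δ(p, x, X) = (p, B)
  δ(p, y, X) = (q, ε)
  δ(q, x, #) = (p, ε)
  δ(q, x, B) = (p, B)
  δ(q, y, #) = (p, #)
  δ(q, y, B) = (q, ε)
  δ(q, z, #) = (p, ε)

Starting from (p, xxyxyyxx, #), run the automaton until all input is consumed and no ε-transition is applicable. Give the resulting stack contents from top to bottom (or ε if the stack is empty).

(p, xxyxyyxx, #)
  read x, top #: go to q, push BB# → (q, xyxyyxx, BB#)
  read x, top B: go to p, push B → (p, yxyyxx, BB#)
  ε-move, top B: go to q, push B → (q, yxyyxx, BB#)
  read y, top B: go to q, push ε → (q, xyyxx, B#)
  read x, top B: go to p, push B → (p, yyxx, B#)
  ε-move, top B: go to q, push B → (q, yyxx, B#)
  read y, top B: go to q, push ε → (q, yxx, #)
  read y, top #: go to p, push # → (p, xx, #)
  read x, top #: go to q, push BB# → (q, x, BB#)
  read x, top B: go to p, push B → (p, ε, BB#)
  ε-move, top B: go to q, push B → (q, ε, BB#)
All input consumed in state q with stack BB#.

BB#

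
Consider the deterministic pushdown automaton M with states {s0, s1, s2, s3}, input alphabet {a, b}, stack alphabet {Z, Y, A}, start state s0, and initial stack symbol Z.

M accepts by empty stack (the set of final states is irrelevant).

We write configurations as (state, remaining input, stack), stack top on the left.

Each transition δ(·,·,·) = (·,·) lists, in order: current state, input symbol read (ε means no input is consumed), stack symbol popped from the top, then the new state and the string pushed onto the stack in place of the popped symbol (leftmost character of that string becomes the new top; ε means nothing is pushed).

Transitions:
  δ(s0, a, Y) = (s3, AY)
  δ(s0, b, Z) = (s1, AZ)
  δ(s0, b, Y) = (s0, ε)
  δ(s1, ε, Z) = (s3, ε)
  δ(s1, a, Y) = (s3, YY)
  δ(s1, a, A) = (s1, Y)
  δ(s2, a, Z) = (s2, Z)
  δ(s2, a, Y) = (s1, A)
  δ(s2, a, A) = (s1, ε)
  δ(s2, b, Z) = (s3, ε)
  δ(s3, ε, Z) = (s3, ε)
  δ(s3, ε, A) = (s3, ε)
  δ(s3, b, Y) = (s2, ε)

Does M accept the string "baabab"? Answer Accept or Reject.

(s0, baabab, Z) ⊢ (s1, aabab, AZ) ⊢ (s1, abab, YZ) ⊢ (s3, bab, YYZ) ⊢ (s2, ab, YZ) ⊢ (s1, b, AZ)
No transition applies at (s1, b, AZ); input not fully consumed.

Reject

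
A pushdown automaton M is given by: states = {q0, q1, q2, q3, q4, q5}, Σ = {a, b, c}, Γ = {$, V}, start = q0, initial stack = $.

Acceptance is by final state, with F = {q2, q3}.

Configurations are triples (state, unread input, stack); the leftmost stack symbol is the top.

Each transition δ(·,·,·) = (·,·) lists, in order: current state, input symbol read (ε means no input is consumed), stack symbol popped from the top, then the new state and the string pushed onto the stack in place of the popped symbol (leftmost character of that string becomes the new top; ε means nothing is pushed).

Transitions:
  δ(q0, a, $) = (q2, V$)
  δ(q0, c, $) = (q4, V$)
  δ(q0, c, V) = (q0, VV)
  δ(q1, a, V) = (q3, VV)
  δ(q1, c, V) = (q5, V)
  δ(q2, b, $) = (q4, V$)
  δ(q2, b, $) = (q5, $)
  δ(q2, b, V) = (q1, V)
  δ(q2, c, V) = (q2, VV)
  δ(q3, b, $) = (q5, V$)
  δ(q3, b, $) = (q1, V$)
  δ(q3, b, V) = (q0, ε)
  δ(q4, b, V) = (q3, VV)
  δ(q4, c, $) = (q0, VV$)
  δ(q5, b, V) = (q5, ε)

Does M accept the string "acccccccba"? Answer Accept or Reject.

Accept

One accepting computation: (q0, acccccccba, $) ⊢ (q2, cccccccba, V$) ⊢ (q2, ccccccba, VV$) ⊢ (q2, cccccba, VVV$) ⊢ (q2, ccccba, VVVV$) ⊢ (q2, cccba, VVVVV$) ⊢ (q2, ccba, VVVVVV$) ⊢ (q2, cba, VVVVVVV$) ⊢ (q2, ba, VVVVVVVV$) ⊢ (q1, a, VVVVVVVV$) ⊢ (q3, ε, VVVVVVVVV$)
All input consumed and state q3 ∈ F.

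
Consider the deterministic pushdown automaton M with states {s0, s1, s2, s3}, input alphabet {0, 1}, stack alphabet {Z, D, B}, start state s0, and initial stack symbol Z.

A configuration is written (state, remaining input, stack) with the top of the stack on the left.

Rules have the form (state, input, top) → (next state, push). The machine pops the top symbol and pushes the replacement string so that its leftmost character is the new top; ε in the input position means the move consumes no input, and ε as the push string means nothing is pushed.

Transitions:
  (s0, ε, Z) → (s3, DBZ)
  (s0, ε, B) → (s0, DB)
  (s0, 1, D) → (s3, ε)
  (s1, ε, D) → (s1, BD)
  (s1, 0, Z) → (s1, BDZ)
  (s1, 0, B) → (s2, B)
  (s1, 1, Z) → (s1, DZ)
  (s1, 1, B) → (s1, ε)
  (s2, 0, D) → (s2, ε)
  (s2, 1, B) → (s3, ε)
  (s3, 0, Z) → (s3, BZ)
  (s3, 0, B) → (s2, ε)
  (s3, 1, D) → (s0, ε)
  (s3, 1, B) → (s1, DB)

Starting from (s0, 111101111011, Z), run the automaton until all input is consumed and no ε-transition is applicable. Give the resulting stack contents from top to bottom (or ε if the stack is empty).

DBZ

(s0, 111101111011, Z)
  ε-move, top Z: go to s3, push DBZ → (s3, 111101111011, DBZ)
  read 1, top D: go to s0, push ε → (s0, 11101111011, BZ)
  ε-move, top B: go to s0, push DB → (s0, 11101111011, DBZ)
  read 1, top D: go to s3, push ε → (s3, 1101111011, BZ)
  read 1, top B: go to s1, push DB → (s1, 101111011, DBZ)
  ε-move, top D: go to s1, push BD → (s1, 101111011, BDBZ)
  read 1, top B: go to s1, push ε → (s1, 01111011, DBZ)
  ε-move, top D: go to s1, push BD → (s1, 01111011, BDBZ)
  read 0, top B: go to s2, push B → (s2, 1111011, BDBZ)
  read 1, top B: go to s3, push ε → (s3, 111011, DBZ)
  read 1, top D: go to s0, push ε → (s0, 11011, BZ)
  ε-move, top B: go to s0, push DB → (s0, 11011, DBZ)
  read 1, top D: go to s3, push ε → (s3, 1011, BZ)
  read 1, top B: go to s1, push DB → (s1, 011, DBZ)
  ε-move, top D: go to s1, push BD → (s1, 011, BDBZ)
  read 0, top B: go to s2, push B → (s2, 11, BDBZ)
  read 1, top B: go to s3, push ε → (s3, 1, DBZ)
  read 1, top D: go to s0, push ε → (s0, ε, BZ)
  ε-move, top B: go to s0, push DB → (s0, ε, DBZ)
All input consumed in state s0 with stack DBZ.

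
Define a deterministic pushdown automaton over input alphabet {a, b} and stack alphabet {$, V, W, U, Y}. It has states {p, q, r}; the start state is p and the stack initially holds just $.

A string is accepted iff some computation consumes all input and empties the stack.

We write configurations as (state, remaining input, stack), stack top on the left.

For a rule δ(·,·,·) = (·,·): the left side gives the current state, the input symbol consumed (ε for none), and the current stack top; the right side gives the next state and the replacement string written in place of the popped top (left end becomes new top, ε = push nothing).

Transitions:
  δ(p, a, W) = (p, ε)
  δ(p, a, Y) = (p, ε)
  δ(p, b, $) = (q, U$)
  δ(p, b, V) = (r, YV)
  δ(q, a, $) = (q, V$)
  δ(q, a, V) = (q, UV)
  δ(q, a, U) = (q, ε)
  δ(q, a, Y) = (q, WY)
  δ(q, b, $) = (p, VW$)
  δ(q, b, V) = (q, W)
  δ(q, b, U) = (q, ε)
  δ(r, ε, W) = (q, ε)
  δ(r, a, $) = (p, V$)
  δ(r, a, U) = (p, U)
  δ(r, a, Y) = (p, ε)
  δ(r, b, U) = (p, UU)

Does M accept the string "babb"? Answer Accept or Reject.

(p, babb, $)
  read b, top $: go to q, push U$ → (q, abb, U$)
  read a, top U: go to q, push ε → (q, bb, $)
  read b, top $: go to p, push VW$ → (p, b, VW$)
  read b, top V: go to r, push YV → (r, ε, YVW$)
All input consumed; stack is YVW$, not empty, and no further ε-move applies.

Reject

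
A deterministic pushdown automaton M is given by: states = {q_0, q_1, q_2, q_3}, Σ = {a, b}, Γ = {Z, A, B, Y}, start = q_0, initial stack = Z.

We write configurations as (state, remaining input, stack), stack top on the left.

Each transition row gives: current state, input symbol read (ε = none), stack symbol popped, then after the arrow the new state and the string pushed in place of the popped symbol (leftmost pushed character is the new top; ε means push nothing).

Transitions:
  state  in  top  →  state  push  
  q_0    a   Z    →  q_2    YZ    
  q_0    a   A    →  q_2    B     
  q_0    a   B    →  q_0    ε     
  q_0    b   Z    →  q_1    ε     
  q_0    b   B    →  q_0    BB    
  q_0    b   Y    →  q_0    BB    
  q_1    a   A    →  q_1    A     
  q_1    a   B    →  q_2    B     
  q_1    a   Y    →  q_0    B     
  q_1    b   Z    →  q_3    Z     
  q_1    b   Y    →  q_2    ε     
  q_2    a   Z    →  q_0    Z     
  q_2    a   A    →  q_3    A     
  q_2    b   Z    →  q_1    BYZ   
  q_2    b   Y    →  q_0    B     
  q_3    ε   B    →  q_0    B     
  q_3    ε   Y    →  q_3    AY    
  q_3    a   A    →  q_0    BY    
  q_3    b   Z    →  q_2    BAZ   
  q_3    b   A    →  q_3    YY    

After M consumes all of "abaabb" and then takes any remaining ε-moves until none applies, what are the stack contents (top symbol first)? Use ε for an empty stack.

(q_0, abaabb, Z)
  read a, top Z: go to q_2, push YZ → (q_2, baabb, YZ)
  read b, top Y: go to q_0, push B → (q_0, aabb, BZ)
  read a, top B: go to q_0, push ε → (q_0, abb, Z)
  read a, top Z: go to q_2, push YZ → (q_2, bb, YZ)
  read b, top Y: go to q_0, push B → (q_0, b, BZ)
  read b, top B: go to q_0, push BB → (q_0, ε, BBZ)
All input consumed in state q_0 with stack BBZ.

BBZ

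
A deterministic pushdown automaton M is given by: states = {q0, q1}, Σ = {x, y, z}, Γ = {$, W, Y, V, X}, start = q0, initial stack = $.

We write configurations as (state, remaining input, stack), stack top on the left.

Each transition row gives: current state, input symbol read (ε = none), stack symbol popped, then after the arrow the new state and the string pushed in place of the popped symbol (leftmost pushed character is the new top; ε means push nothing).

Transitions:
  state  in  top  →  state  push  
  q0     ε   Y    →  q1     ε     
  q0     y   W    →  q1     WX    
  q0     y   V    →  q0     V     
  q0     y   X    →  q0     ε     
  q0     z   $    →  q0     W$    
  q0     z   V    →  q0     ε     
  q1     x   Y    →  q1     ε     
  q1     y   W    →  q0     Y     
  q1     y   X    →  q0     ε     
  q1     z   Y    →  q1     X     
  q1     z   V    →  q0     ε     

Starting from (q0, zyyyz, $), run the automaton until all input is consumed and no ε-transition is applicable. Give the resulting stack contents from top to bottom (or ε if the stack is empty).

(q0, zyyyz, $)
  read z, top $: go to q0, push W$ → (q0, yyyz, W$)
  read y, top W: go to q1, push WX → (q1, yyz, WX$)
  read y, top W: go to q0, push Y → (q0, yz, YX$)
  ε-move, top Y: go to q1, push ε → (q1, yz, X$)
  read y, top X: go to q0, push ε → (q0, z, $)
  read z, top $: go to q0, push W$ → (q0, ε, W$)
All input consumed in state q0 with stack W$.

W$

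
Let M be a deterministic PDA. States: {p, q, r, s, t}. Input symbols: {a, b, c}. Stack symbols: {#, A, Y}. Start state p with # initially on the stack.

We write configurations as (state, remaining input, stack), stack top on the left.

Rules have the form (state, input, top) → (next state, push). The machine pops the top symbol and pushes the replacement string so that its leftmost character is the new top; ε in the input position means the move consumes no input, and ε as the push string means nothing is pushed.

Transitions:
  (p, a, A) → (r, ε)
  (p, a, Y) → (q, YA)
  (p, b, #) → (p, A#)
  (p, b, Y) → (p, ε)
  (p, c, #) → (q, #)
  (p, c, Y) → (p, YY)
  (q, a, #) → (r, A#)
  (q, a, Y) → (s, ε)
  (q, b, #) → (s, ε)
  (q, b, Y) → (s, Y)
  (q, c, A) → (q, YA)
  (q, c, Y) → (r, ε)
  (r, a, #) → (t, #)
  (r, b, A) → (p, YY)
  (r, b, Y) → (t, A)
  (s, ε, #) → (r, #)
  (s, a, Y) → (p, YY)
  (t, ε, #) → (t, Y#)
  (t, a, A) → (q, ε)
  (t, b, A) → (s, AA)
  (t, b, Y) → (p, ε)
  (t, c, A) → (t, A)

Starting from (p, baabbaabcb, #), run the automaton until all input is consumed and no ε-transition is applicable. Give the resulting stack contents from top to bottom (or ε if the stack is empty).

ε

(p, baabbaabcb, #) ⊢ (p, aabbaabcb, A#) ⊢ (r, abbaabcb, #) ⊢ (t, bbaabcb, #) ⊢ (t, bbaabcb, Y#) ⊢ (p, baabcb, #) ⊢ (p, aabcb, A#) ⊢ (r, abcb, #) ⊢ (t, bcb, #) ⊢ (t, bcb, Y#) ⊢ (p, cb, #) ⊢ (q, b, #) ⊢ (s, ε, ε)
All input consumed in state s with stack ε.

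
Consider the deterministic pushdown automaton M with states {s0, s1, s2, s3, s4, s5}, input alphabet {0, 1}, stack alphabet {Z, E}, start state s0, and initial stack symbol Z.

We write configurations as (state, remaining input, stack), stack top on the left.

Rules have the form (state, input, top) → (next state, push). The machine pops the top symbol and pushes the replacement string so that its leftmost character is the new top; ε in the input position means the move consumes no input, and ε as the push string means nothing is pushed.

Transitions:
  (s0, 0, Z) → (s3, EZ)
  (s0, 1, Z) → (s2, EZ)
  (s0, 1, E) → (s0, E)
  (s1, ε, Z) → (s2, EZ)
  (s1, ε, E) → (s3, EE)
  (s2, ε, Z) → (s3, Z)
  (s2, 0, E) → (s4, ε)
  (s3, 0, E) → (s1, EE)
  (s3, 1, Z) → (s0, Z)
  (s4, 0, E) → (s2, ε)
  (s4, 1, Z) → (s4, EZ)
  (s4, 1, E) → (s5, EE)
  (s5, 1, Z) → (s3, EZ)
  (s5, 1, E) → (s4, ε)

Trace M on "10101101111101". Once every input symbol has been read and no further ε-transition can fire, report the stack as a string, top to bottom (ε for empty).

Z

(s0, 10101101111101, Z) ⊢ (s2, 0101101111101, EZ) ⊢ (s4, 101101111101, Z) ⊢ (s4, 01101111101, EZ) ⊢ (s2, 1101111101, Z) ⊢ (s3, 1101111101, Z) ⊢ (s0, 101111101, Z) ⊢ (s2, 01111101, EZ) ⊢ (s4, 1111101, Z) ⊢ (s4, 111101, EZ) ⊢ (s5, 11101, EEZ) ⊢ (s4, 1101, EZ) ⊢ (s5, 101, EEZ) ⊢ (s4, 01, EZ) ⊢ (s2, 1, Z) ⊢ (s3, 1, Z) ⊢ (s0, ε, Z)
All input consumed in state s0 with stack Z.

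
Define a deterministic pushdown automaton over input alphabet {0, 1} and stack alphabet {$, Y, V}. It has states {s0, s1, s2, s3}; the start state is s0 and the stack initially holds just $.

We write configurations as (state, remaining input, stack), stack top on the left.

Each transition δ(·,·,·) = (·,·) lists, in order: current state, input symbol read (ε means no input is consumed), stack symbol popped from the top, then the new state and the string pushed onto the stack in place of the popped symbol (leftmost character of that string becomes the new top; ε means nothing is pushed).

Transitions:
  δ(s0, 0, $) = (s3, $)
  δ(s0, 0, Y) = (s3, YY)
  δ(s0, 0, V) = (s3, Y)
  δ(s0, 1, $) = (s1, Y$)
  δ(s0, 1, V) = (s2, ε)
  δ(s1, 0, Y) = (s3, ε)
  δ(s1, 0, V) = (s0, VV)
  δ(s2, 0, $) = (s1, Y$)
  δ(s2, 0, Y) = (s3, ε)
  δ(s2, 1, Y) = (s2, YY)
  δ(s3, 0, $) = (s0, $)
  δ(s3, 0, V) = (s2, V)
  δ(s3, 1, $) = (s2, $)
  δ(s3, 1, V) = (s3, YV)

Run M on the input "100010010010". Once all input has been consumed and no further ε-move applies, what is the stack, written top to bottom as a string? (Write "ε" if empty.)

(s0, 100010010010, $) ⊢ (s1, 00010010010, Y$) ⊢ (s3, 0010010010, $) ⊢ (s0, 010010010, $) ⊢ (s3, 10010010, $) ⊢ (s2, 0010010, $) ⊢ (s1, 010010, Y$) ⊢ (s3, 10010, $) ⊢ (s2, 0010, $) ⊢ (s1, 010, Y$) ⊢ (s3, 10, $) ⊢ (s2, 0, $) ⊢ (s1, ε, Y$)
All input consumed in state s1 with stack Y$.

Y$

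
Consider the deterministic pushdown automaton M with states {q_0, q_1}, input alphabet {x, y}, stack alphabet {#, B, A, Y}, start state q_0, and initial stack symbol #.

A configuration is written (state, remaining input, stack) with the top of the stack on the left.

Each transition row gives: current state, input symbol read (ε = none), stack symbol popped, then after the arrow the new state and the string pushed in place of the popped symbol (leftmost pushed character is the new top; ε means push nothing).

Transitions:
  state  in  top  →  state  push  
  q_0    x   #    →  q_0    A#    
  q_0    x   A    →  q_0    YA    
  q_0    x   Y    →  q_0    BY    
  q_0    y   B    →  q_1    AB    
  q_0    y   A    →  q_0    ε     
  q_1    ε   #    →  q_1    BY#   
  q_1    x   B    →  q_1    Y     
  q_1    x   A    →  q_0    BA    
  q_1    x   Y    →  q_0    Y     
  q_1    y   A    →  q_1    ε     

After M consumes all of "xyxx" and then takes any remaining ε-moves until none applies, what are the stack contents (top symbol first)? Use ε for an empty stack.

YA#

(q_0, xyxx, #)
  read x, top #: go to q_0, push A# → (q_0, yxx, A#)
  read y, top A: go to q_0, push ε → (q_0, xx, #)
  read x, top #: go to q_0, push A# → (q_0, x, A#)
  read x, top A: go to q_0, push YA → (q_0, ε, YA#)
All input consumed in state q_0 with stack YA#.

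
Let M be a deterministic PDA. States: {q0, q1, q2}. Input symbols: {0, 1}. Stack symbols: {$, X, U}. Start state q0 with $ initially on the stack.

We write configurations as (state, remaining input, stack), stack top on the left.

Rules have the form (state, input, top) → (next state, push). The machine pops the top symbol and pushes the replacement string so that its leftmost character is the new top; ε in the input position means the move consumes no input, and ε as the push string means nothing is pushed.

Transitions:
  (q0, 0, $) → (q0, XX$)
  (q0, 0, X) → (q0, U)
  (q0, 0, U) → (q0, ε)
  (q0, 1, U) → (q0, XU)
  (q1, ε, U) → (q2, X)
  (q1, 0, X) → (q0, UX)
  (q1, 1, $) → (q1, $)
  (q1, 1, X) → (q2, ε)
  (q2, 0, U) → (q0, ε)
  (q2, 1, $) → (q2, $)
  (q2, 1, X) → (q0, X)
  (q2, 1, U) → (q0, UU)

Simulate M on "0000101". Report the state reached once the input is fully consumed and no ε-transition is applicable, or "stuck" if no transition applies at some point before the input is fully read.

q0

(q0, 0000101, $)
  read 0, top $: go to q0, push XX$ → (q0, 000101, XX$)
  read 0, top X: go to q0, push U → (q0, 00101, UX$)
  read 0, top U: go to q0, push ε → (q0, 0101, X$)
  read 0, top X: go to q0, push U → (q0, 101, U$)
  read 1, top U: go to q0, push XU → (q0, 01, XU$)
  read 0, top X: go to q0, push U → (q0, 1, UU$)
  read 1, top U: go to q0, push XU → (q0, ε, XUU$)
All input consumed; M is in state q0.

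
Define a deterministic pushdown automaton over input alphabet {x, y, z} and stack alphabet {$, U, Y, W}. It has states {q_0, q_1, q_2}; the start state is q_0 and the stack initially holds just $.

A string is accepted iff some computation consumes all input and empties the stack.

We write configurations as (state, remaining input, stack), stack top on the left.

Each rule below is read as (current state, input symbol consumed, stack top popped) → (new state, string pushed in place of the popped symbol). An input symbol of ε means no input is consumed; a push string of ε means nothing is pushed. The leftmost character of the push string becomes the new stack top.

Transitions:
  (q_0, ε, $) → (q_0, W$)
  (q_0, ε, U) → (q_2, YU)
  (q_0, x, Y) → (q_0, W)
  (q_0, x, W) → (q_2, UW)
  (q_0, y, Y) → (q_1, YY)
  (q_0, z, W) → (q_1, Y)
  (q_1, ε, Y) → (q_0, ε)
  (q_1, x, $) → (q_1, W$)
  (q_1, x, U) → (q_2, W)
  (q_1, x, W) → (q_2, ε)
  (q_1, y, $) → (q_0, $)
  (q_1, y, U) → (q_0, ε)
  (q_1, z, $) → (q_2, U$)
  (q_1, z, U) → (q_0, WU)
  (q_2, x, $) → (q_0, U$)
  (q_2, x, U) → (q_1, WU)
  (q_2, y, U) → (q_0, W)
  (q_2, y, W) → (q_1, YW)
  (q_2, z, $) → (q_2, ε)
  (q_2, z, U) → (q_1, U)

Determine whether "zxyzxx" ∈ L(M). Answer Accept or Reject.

Reject

(q_0, zxyzxx, $) ⊢ (q_0, zxyzxx, W$) ⊢ (q_1, xyzxx, Y$) ⊢ (q_0, xyzxx, $) ⊢ (q_0, xyzxx, W$) ⊢ (q_2, yzxx, UW$) ⊢ (q_0, zxx, WW$) ⊢ (q_1, xx, YW$) ⊢ (q_0, xx, W$) ⊢ (q_2, x, UW$) ⊢ (q_1, ε, WUW$)
All input consumed; stack is WUW$, not empty, and no further ε-move applies.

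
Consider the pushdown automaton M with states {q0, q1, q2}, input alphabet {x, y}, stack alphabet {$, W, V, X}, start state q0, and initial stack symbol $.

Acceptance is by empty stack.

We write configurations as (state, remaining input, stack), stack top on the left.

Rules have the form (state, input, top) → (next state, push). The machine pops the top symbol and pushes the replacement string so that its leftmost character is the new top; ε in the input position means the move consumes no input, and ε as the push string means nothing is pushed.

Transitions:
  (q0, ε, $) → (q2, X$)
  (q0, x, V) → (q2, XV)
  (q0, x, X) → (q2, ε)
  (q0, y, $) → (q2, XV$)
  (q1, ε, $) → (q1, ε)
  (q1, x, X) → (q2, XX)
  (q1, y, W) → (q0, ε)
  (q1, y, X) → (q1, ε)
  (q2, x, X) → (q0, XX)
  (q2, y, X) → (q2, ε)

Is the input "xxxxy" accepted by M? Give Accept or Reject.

No computation consumes all input and empties the stack.

Reject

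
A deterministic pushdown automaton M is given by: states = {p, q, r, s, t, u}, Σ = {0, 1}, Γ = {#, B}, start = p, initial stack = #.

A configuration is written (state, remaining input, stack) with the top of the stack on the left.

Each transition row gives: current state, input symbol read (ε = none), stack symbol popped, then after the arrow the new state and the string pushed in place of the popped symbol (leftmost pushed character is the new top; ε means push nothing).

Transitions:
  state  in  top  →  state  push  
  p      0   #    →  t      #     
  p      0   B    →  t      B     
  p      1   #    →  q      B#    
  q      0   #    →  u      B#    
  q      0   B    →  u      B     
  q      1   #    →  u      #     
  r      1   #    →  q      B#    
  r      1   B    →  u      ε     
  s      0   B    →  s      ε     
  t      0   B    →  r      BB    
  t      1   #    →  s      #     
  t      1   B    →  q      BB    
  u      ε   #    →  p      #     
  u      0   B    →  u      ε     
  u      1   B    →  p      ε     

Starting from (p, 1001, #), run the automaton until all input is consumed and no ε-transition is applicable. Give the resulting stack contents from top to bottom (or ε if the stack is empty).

(p, 1001, #) ⊢ (q, 001, B#) ⊢ (u, 01, B#) ⊢ (u, 1, #) ⊢ (p, 1, #) ⊢ (q, ε, B#)
All input consumed in state q with stack B#.

B#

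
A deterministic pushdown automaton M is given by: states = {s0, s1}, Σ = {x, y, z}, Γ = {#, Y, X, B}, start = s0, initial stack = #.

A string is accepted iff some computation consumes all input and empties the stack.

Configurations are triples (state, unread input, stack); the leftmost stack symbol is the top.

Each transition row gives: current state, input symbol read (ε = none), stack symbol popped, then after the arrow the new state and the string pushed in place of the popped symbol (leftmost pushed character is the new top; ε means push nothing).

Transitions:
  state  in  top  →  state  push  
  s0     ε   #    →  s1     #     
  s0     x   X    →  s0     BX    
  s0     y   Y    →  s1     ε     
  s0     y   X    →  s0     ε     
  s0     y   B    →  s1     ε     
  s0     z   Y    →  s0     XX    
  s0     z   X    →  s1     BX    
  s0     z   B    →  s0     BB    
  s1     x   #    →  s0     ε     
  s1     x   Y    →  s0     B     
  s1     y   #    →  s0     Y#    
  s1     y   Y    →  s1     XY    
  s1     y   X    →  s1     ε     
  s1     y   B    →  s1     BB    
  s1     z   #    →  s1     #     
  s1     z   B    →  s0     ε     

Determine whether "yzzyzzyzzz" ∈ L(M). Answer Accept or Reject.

(s0, yzzyzzyzzz, #)
  ε-move, top #: go to s1, push # → (s1, yzzyzzyzzz, #)
  read y, top #: go to s0, push Y# → (s0, zzyzzyzzz, Y#)
  read z, top Y: go to s0, push XX → (s0, zyzzyzzz, XX#)
  read z, top X: go to s1, push BX → (s1, yzzyzzz, BXX#)
  read y, top B: go to s1, push BB → (s1, zzyzzz, BBXX#)
  read z, top B: go to s0, push ε → (s0, zyzzz, BXX#)
  read z, top B: go to s0, push BB → (s0, yzzz, BBXX#)
  read y, top B: go to s1, push ε → (s1, zzz, BXX#)
  read z, top B: go to s0, push ε → (s0, zz, XX#)
  read z, top X: go to s1, push BX → (s1, z, BXX#)
  read z, top B: go to s0, push ε → (s0, ε, XX#)
All input consumed; stack is XX#, not empty, and no further ε-move applies.

Reject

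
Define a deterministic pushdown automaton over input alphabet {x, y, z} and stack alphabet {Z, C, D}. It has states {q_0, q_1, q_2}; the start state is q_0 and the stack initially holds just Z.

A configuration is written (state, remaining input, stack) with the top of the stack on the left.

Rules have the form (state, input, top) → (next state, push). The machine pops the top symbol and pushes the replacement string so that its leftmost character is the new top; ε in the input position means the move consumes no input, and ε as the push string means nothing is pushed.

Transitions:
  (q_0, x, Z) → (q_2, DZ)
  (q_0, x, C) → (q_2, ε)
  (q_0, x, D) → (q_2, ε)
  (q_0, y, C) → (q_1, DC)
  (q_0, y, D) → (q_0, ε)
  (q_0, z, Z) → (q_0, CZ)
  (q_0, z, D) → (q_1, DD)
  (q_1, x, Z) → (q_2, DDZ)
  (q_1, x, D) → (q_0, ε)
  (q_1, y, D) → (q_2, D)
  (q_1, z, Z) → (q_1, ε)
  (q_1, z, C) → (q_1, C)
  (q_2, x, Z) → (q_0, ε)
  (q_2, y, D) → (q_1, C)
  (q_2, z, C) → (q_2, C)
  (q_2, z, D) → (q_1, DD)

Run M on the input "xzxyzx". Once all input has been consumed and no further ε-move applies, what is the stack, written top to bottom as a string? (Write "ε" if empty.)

Z

(q_0, xzxyzx, Z)
  read x, top Z: go to q_2, push DZ → (q_2, zxyzx, DZ)
  read z, top D: go to q_1, push DD → (q_1, xyzx, DDZ)
  read x, top D: go to q_0, push ε → (q_0, yzx, DZ)
  read y, top D: go to q_0, push ε → (q_0, zx, Z)
  read z, top Z: go to q_0, push CZ → (q_0, x, CZ)
  read x, top C: go to q_2, push ε → (q_2, ε, Z)
All input consumed in state q_2 with stack Z.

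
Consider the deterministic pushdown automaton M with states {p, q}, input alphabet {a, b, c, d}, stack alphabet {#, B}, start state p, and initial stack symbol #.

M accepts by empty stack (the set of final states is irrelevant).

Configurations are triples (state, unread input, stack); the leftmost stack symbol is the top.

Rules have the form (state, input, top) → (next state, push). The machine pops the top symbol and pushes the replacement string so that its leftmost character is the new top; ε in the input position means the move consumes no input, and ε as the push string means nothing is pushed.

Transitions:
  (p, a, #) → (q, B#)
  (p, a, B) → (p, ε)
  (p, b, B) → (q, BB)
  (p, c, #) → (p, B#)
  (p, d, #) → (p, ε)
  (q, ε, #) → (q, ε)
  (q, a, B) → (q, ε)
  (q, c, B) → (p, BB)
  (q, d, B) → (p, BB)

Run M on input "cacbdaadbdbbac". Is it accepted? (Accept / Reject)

Reject

(p, cacbdaadbdbbac, #)
  read c, top #: go to p, push B# → (p, acbdaadbdbbac, B#)
  read a, top B: go to p, push ε → (p, cbdaadbdbbac, #)
  read c, top #: go to p, push B# → (p, bdaadbdbbac, B#)
  read b, top B: go to q, push BB → (q, daadbdbbac, BB#)
  read d, top B: go to p, push BB → (p, aadbdbbac, BBB#)
  read a, top B: go to p, push ε → (p, adbdbbac, BB#)
  read a, top B: go to p, push ε → (p, dbdbbac, B#)
No transition applies at (p, dbdbbac, B#); input not fully consumed.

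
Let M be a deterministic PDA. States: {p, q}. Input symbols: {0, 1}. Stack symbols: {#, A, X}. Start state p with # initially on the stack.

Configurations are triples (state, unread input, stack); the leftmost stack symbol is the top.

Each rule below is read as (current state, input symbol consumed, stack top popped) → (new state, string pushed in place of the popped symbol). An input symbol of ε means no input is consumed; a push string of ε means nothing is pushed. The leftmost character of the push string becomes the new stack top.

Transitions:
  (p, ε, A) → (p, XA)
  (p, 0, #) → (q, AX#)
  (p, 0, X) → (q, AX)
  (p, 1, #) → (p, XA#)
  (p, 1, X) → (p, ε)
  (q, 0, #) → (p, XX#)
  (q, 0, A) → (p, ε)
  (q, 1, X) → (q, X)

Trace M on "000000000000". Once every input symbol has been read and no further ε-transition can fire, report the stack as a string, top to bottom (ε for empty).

X#

(p, 000000000000, #)
  read 0, top #: go to q, push AX# → (q, 00000000000, AX#)
  read 0, top A: go to p, push ε → (p, 0000000000, X#)
  read 0, top X: go to q, push AX → (q, 000000000, AX#)
  read 0, top A: go to p, push ε → (p, 00000000, X#)
  read 0, top X: go to q, push AX → (q, 0000000, AX#)
  read 0, top A: go to p, push ε → (p, 000000, X#)
  read 0, top X: go to q, push AX → (q, 00000, AX#)
  read 0, top A: go to p, push ε → (p, 0000, X#)
  read 0, top X: go to q, push AX → (q, 000, AX#)
  read 0, top A: go to p, push ε → (p, 00, X#)
  read 0, top X: go to q, push AX → (q, 0, AX#)
  read 0, top A: go to p, push ε → (p, ε, X#)
All input consumed in state p with stack X#.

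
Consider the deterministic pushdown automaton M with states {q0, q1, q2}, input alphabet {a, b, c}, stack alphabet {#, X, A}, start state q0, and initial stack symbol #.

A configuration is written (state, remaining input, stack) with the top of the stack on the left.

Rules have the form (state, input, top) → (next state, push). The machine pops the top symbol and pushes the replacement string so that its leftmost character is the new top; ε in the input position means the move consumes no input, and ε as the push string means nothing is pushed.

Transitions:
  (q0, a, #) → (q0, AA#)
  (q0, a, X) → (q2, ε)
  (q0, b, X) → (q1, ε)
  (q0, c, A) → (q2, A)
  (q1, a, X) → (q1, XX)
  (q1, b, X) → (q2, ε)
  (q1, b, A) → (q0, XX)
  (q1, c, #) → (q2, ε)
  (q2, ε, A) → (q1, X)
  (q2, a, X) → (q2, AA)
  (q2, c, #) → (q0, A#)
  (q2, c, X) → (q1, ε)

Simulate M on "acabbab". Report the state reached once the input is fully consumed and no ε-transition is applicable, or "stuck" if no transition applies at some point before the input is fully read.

stuck

(q0, acabbab, #)
  read a, top #: go to q0, push AA# → (q0, cabbab, AA#)
  read c, top A: go to q2, push A → (q2, abbab, AA#)
  ε-move, top A: go to q1, push X → (q1, abbab, XA#)
  read a, top X: go to q1, push XX → (q1, bbab, XXA#)
  read b, top X: go to q2, push ε → (q2, bab, XA#)
No transition for (q2, b, top X); M blocks with input bab remaining.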